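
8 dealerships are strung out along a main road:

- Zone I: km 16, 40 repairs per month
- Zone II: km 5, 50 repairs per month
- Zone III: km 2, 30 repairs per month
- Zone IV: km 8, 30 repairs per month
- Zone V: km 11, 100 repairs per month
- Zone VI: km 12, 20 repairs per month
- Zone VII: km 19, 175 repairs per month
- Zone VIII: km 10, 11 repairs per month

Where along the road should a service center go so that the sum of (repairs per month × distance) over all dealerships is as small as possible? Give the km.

x = 12

For a sum of weighted absolute distances on a line, the optimum is the weighted median (not the mean). Total weight W = 456; half-weight = 228.
Sort by position and accumulate weight:
  km 2 (Zone III, w=30) → cum 30
  km 5 (Zone II, w=50) → cum 80
  km 8 (Zone IV, w=30) → cum 110
  km 10 (Zone VIII, w=11) → cum 121
  km 11 (Zone V, w=100) → cum 221
  km 12 (Zone VI, w=20) → cum 241  ≥ 228 → median here
  km 16 (Zone I, w=40) → cum 281
  km 19 (Zone VII, w=175) → cum 456
Optimal location: km 12.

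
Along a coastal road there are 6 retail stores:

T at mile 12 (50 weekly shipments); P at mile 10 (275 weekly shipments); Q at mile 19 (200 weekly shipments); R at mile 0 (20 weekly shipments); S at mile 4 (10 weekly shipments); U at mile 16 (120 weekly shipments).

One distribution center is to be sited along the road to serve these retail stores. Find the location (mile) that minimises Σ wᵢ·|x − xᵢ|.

For a sum of weighted absolute distances on a line, the optimum is the weighted median (not the mean). Total weight W = 675; half-weight = 337.5.
Sort by position and accumulate weight:
  mile 0 (R, w=20) → cum 20
  mile 4 (S, w=10) → cum 30
  mile 10 (P, w=275) → cum 305
  mile 12 (T, w=50) → cum 355  ≥ 337.5 → median here
  mile 16 (U, w=120) → cum 475
  mile 19 (Q, w=200) → cum 675
Optimal location: mile 12.

x = 12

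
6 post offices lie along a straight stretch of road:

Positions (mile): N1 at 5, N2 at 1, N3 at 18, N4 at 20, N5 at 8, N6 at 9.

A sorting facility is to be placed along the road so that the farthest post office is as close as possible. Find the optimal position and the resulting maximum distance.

location 10.5, max distance 9.5

The 1-center on a line is the midpoint of the two extreme points: leftmost at 1, rightmost at 20.
Optimal location = (1 + 20)/2 = 10.5; maximum distance = (20 − 1)/2 = 9.5.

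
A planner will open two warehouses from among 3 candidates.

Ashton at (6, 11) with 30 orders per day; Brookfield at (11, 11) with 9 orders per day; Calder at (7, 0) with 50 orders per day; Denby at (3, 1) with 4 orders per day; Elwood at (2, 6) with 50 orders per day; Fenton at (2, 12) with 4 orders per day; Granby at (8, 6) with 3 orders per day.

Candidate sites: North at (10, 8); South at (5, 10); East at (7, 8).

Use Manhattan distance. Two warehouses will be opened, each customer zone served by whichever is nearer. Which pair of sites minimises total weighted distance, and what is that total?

{South, East}, total 946

Evaluate every pair (each demand assigned to the nearer of the two):
  {South, East}: total = 946
  {North, East}: total = 995
  {North, South}: total = 1072
Best pair: {South, East} with total 946.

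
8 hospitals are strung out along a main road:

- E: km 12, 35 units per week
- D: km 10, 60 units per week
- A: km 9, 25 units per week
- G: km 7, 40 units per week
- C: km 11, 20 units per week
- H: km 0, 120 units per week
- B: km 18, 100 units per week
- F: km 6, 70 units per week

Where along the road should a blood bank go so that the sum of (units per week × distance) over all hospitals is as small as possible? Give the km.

x = 9

For a sum of weighted absolute distances on a line, the optimum is the weighted median (not the mean). Total weight W = 470; half-weight = 235.
Sort by position and accumulate weight:
  km 0 (H, w=120) → cum 120
  km 6 (F, w=70) → cum 190
  km 7 (G, w=40) → cum 230
  km 9 (A, w=25) → cum 255  ≥ 235 → median here
  km 10 (D, w=60) → cum 315
  km 11 (C, w=20) → cum 335
  km 12 (E, w=35) → cum 370
  km 18 (B, w=100) → cum 470
Optimal location: km 9.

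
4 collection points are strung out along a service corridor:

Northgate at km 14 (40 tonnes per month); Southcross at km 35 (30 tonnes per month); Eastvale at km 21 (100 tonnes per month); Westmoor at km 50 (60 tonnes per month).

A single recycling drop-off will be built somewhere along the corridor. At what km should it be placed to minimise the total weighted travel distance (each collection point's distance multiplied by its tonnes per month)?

x = 21

For a sum of weighted absolute distances on a line, the optimum is the weighted median (not the mean). Total weight W = 230; half-weight = 115.
Sort by position and accumulate weight:
  km 14 (Northgate, w=40) → cum 40
  km 21 (Eastvale, w=100) → cum 140  ≥ 115 → median here
  km 35 (Southcross, w=30) → cum 170
  km 50 (Westmoor, w=60) → cum 230
Optimal location: km 21.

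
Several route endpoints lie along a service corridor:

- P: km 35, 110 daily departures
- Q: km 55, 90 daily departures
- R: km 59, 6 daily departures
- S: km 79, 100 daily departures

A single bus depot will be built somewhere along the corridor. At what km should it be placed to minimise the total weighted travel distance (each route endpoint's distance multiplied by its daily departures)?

x = 55

For a sum of weighted absolute distances on a line, the optimum is the weighted median (not the mean). Total weight W = 306; half-weight = 153.
Sort by position and accumulate weight:
  km 35 (P, w=110) → cum 110
  km 55 (Q, w=90) → cum 200  ≥ 153 → median here
  km 59 (R, w=6) → cum 206
  km 79 (S, w=100) → cum 306
Optimal location: km 55.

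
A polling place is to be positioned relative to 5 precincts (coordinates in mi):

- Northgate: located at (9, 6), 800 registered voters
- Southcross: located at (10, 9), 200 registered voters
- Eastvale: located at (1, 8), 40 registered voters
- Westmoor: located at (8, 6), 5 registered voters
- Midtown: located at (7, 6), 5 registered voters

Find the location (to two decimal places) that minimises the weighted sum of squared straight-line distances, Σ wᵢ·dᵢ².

(8.87, 6.65)

The minimiser of Σwᵢ‖p−pᵢ‖² is the weighted centroid p* = (Σwᵢpᵢ)/(Σwᵢ).
Σwᵢ = 1050.
Σwᵢxᵢ = 800·9 + 200·10 + 40·1 + 5·8 + 5·7 = 9315.
Σwᵢyᵢ = 800·6 + 200·9 + 40·8 + 5·6 + 5·6 = 6980.
x* = 9315/1050 = 8.87, y* = 6980/1050 = 6.65.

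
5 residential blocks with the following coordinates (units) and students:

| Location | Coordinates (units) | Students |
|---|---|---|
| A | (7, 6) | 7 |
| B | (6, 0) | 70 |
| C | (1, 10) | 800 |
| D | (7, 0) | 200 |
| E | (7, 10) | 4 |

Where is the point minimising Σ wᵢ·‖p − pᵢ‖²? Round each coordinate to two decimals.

The minimiser of Σwᵢ‖p−pᵢ‖² is the weighted centroid p* = (Σwᵢpᵢ)/(Σwᵢ).
Σwᵢ = 1081.
Σwᵢxᵢ = 7·7 + 70·6 + 800·1 + 200·7 + 4·7 = 2697.
Σwᵢyᵢ = 7·6 + 70·0 + 800·10 + 200·0 + 4·10 = 8082.
x* = 2697/1081 = 2.49, y* = 8082/1081 = 7.48.

(2.49, 7.48)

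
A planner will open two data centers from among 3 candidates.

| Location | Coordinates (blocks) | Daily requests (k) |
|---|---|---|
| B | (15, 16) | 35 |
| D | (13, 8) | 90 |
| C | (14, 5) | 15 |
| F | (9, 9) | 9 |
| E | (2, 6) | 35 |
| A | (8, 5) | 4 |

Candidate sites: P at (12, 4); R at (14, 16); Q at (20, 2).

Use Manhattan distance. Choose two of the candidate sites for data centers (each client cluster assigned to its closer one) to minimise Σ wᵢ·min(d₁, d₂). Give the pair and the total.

Evaluate every pair (each demand assigned to the nearer of the two):
  {P, R}: total = 1042
  {P, Q}: total = 1532
  {R, Q}: total = 1918
Best pair: {P, R} with total 1042.

{P, R}, total 1042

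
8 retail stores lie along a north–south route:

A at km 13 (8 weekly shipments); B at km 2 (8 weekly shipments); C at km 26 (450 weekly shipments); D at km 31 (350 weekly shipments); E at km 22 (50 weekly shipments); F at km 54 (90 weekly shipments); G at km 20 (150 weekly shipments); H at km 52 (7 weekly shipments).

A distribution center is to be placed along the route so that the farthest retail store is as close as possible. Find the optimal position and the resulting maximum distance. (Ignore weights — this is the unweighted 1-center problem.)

location 28, max distance 26

The 1-center on a line is the midpoint of the two extreme points: leftmost at 2, rightmost at 54.
Optimal location = (2 + 54)/2 = 28; maximum distance = (54 − 2)/2 = 26.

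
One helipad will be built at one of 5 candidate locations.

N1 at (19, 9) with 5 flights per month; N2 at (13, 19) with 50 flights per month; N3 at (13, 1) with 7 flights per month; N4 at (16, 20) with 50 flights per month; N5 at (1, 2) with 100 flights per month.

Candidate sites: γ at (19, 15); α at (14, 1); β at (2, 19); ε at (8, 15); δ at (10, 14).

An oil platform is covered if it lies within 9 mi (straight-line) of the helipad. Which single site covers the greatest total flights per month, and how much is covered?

γ, covering 105

Coverage radius r = 9 mi; a point is covered iff (Δx)²+(Δy)² ≤ 9² = 81.
  γ (19, 15): covers {N1, N2, N4} → 105
  α (14, 1): covers {N3} → 7
  β (2, 19): covers {none} → 0
  ε (8, 15): covers {N2} → 50
  δ (10, 14): covers {N2, N4} → 100
Maximum coverage at γ: 105 flights per month.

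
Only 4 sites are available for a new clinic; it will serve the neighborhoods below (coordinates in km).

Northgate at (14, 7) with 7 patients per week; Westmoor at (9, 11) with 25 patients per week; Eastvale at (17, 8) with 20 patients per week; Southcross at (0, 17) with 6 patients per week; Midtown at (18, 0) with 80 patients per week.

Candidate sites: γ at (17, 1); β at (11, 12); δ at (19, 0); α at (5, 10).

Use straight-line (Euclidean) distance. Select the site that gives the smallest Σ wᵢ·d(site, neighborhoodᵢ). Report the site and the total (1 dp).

Total weighted distance at each candidate:
  γ (17, 1): total = 760.3
  β (11, 12): total = 1424.8
  δ (19, 0): total = 829.8
  α (5, 10): total = 1776.5
Minimum is at γ with total 760.3 km.

γ, total 760.3 km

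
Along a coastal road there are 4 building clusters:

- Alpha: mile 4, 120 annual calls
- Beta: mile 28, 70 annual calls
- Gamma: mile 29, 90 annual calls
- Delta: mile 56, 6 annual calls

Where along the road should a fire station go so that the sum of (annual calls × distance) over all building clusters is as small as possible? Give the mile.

x = 28

For a sum of weighted absolute distances on a line, the optimum is the weighted median (not the mean). Total weight W = 286; half-weight = 143.
Sort by position and accumulate weight:
  mile 4 (Alpha, w=120) → cum 120
  mile 28 (Beta, w=70) → cum 190  ≥ 143 → median here
  mile 29 (Gamma, w=90) → cum 280
  mile 56 (Delta, w=6) → cum 286
Optimal location: mile 28.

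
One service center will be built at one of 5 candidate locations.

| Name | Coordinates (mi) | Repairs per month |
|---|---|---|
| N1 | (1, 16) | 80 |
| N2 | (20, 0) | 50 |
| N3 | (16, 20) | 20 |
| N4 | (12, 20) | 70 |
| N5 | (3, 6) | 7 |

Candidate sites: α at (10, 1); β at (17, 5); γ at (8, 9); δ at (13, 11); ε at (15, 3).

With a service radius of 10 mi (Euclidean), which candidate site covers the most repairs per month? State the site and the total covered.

δ, covering 90

Coverage radius r = 10 mi; a point is covered iff (Δx)²+(Δy)² ≤ 10² = 100.
  α (10, 1): covers {N5} → 7
  β (17, 5): covers {N2} → 50
  γ (8, 9): covers {N1, N5} → 87
  δ (13, 11): covers {N3, N4} → 90
  ε (15, 3): covers {N2} → 50
Maximum coverage at δ: 90 repairs per month.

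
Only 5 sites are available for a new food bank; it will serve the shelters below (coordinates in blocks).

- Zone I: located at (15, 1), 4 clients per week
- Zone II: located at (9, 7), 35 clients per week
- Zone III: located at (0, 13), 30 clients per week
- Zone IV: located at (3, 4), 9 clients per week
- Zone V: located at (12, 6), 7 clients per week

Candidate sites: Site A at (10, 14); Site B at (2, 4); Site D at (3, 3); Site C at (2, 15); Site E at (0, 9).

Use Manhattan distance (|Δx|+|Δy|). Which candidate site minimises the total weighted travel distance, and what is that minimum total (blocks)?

Total weighted distance at each candidate:
  Site A (10, 14): total = 905
  Site B (2, 4): total = 837
  Site D (3, 3): total = 889
  Site C (2, 15): total = 994
  Site E (0, 9): total = 774
Minimum is at Site E with total 774 blocks.

Site E, total 774 blocks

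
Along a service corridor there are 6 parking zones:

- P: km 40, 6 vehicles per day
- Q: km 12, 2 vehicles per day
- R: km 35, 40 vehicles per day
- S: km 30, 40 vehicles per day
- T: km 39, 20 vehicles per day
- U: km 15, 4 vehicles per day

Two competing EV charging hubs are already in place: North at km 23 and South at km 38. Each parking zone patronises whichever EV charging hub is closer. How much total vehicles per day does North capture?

46

The indifferent point is the midpoint (23+38)/2 = 30.5; parking zones left of it (closer to North at 23) go to North, those right go to South.
  Q at 12 (w=2) → North
  U at 15 (w=4) → North
  S at 30 (w=40) → North
  R at 35 (w=40) → South
  T at 39 (w=20) → South
  P at 40 (w=6) → South
North captures 46; South captures 66.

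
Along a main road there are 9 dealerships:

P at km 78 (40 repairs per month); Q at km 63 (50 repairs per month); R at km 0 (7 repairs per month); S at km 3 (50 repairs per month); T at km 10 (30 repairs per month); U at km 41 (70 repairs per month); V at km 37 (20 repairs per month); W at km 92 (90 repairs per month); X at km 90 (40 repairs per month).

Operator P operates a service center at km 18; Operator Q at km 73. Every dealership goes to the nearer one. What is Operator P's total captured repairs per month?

177

The indifferent point is the midpoint (18+73)/2 = 45.5; dealerships left of it (closer to Operator P at 18) go to Operator P, those right go to Operator Q.
  R at 0 (w=7) → Operator P
  S at 3 (w=50) → Operator P
  T at 10 (w=30) → Operator P
  V at 37 (w=20) → Operator P
  U at 41 (w=70) → Operator P
  Q at 63 (w=50) → Operator Q
  P at 78 (w=40) → Operator Q
  X at 90 (w=40) → Operator Q
  W at 92 (w=90) → Operator Q
Operator P captures 177; Operator Q captures 220.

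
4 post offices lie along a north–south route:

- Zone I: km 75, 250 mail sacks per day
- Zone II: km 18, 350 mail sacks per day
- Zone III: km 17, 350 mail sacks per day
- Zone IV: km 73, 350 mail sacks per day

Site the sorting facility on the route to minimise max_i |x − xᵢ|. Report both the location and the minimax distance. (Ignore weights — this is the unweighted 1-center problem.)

The 1-center on a line is the midpoint of the two extreme points: leftmost at 17, rightmost at 75.
Optimal location = (17 + 75)/2 = 46; maximum distance = (75 − 17)/2 = 29.

location 46, max distance 29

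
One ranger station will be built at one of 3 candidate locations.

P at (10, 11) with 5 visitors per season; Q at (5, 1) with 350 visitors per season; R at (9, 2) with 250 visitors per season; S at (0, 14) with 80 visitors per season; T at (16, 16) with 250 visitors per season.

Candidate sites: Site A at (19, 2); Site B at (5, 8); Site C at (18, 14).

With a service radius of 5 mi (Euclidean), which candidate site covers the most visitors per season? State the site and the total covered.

Site C, covering 250

Coverage radius r = 5 mi; a point is covered iff (Δx)²+(Δy)² ≤ 5² = 25.
  Site A (19, 2): covers {none} → 0
  Site B (5, 8): covers {none} → 0
  Site C (18, 14): covers {T} → 250
Maximum coverage at Site C: 250 visitors per season.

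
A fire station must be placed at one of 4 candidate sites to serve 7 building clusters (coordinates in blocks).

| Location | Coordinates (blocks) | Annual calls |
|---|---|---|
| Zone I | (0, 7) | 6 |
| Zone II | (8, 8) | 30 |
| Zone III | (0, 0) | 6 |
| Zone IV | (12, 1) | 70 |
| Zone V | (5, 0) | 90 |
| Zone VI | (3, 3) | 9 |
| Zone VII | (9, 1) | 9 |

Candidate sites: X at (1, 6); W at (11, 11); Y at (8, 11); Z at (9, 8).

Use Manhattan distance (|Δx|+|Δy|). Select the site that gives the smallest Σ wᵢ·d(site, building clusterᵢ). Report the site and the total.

Z, total 2134 blocks

Total weighted distance at each candidate:
  X (1, 6): total = 2506
  W (11, 11): total = 2954
  Y (8, 11): total = 2732
  Z (9, 8): total = 2134
Minimum is at Z with total 2134 blocks.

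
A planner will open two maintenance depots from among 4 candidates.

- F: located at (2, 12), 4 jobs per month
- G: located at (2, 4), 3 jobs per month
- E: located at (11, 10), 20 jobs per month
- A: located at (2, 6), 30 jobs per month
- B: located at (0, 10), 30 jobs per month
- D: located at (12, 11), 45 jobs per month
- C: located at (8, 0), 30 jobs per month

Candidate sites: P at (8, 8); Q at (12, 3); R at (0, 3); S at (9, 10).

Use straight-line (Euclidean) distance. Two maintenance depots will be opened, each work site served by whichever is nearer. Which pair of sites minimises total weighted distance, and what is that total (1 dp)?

{R, S}, total 792.6

Evaluate every pair (each demand assigned to the nearer of the two):
  {R, S}: total = 792.6
  {P, R}: total = 890.8
  {Q, S}: total = 900.9
  {P, S}: total = 909.9
  {P, Q}: total = 934.7
  {Q, R}: total = 1013.2
Best pair: {R, S} with total 792.6.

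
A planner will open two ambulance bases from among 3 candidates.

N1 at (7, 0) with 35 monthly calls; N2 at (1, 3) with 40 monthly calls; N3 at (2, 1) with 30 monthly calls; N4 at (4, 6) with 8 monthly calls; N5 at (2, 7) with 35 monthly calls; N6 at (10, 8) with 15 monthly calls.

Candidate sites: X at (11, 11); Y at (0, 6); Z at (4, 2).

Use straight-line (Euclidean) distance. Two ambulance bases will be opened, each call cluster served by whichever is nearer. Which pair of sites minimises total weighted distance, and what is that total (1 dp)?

{Y, Z}, total 557.3

Evaluate every pair (each demand assigned to the nearer of the two):
  {Y, Z}: total = 557.3
  {X, Z}: total = 587.7
  {X, Y}: total = 768.4
Best pair: {Y, Z} with total 557.3.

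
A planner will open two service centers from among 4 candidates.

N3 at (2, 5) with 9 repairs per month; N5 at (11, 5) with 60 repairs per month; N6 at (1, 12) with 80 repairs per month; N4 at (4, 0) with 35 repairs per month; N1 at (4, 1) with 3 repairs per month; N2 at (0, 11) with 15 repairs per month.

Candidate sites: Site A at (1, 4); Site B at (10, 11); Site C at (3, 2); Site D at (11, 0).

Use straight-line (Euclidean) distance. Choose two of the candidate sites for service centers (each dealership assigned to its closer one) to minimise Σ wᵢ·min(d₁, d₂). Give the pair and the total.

Evaluate every pair (each demand assigned to the nearer of the two):
  {Site A, Site D}: total = 1246.5
  {Site A, Site B}: total = 1311.5
  {Site B, Site C}: total = 1342.7
  {Site A, Site C}: total = 1353.9
  {Site C, Site D}: total = 1369.1
  {Site B, Site D}: total = 1530.6
Best pair: {Site A, Site D} with total 1246.5.

{Site A, Site D}, total 1246.5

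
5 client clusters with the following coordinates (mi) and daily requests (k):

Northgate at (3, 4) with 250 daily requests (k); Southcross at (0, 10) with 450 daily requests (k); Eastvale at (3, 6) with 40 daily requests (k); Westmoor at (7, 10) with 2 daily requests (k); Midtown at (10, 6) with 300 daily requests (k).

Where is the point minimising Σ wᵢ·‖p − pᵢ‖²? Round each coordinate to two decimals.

(3.73, 7.26)

The minimiser of Σwᵢ‖p−pᵢ‖² is the weighted centroid p* = (Σwᵢpᵢ)/(Σwᵢ).
Σwᵢ = 1042.
Σwᵢxᵢ = 250·3 + 450·0 + 40·3 + 2·7 + 300·10 = 3884.
Σwᵢyᵢ = 250·4 + 450·10 + 40·6 + 2·10 + 300·6 = 7560.
x* = 3884/1042 = 3.73, y* = 7560/1042 = 7.26.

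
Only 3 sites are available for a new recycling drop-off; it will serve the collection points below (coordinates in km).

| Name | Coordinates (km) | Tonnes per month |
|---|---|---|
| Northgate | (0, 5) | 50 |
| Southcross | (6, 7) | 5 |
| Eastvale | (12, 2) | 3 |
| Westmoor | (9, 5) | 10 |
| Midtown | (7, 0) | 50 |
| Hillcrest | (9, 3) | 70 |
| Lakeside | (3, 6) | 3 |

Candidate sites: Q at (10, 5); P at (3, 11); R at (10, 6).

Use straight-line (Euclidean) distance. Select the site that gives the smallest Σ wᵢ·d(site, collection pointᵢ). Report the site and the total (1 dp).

Q, total 1012.5 km

Total weighted distance at each candidate:
  Q (10, 5): total = 1012.5
  P (3, 11): total = 1783.7
  R (10, 6): total = 1128.4
Minimum is at Q with total 1012.5 km.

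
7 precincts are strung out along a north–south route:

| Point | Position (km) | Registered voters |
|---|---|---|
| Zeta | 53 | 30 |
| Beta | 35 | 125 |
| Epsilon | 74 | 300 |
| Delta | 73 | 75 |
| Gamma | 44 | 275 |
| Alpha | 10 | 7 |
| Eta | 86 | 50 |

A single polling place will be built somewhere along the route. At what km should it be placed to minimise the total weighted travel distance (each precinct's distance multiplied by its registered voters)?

For a sum of weighted absolute distances on a line, the optimum is the weighted median (not the mean). Total weight W = 862; half-weight = 431.
Sort by position and accumulate weight:
  km 10 (Alpha, w=7) → cum 7
  km 35 (Beta, w=125) → cum 132
  km 44 (Gamma, w=275) → cum 407
  km 53 (Zeta, w=30) → cum 437  ≥ 431 → median here
  km 73 (Delta, w=75) → cum 512
  km 74 (Epsilon, w=300) → cum 812
  km 86 (Eta, w=50) → cum 862
Optimal location: km 53.

x = 53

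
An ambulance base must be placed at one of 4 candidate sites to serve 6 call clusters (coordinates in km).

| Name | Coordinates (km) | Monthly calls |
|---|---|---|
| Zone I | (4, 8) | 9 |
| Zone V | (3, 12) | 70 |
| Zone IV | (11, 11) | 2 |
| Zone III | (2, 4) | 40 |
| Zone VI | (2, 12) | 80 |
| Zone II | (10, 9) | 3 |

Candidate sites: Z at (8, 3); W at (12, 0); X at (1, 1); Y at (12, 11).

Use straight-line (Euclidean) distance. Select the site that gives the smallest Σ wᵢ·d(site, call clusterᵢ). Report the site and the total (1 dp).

Z, total 1923.0 km

Total weighted distance at each candidate:
  Z (8, 3): total = 1923.0
  W (12, 0): total = 2882.0
  X (1, 1): total = 1925.7
  Y (12, 11): total = 2013.5
Minimum is at Z with total 1923.0 km.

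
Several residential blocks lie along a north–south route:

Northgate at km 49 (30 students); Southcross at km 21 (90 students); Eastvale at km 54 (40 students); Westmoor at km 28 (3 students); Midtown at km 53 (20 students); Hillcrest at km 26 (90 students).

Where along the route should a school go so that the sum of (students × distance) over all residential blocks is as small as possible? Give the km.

x = 26

For a sum of weighted absolute distances on a line, the optimum is the weighted median (not the mean). Total weight W = 273; half-weight = 136.5.
Sort by position and accumulate weight:
  km 21 (Southcross, w=90) → cum 90
  km 26 (Hillcrest, w=90) → cum 180  ≥ 136.5 → median here
  km 28 (Westmoor, w=3) → cum 183
  km 49 (Northgate, w=30) → cum 213
  km 53 (Midtown, w=20) → cum 233
  km 54 (Eastvale, w=40) → cum 273
Optimal location: km 26.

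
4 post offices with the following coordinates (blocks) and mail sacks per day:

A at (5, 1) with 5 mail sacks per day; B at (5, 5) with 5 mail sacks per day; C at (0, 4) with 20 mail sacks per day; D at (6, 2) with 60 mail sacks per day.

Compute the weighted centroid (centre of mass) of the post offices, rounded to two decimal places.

The minimiser of Σwᵢ‖p−pᵢ‖² is the weighted centroid p* = (Σwᵢpᵢ)/(Σwᵢ).
Σwᵢ = 90.
Σwᵢxᵢ = 5·5 + 5·5 + 20·0 + 60·6 = 410.
Σwᵢyᵢ = 5·1 + 5·5 + 20·4 + 60·2 = 230.
x* = 410/90 = 4.56, y* = 230/90 = 2.56.

(4.56, 2.56)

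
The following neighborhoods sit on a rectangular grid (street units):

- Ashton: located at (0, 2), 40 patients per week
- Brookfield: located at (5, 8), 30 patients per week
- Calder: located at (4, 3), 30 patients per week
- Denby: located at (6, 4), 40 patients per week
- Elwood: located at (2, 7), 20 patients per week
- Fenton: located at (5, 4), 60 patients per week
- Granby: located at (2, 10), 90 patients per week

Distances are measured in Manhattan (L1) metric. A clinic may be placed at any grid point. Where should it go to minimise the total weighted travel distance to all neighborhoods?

(4, 4)

Manhattan distance separates: Σwᵢ(|x−xᵢ|+|y−yᵢ|) = Σwᵢ|x−xᵢ| + Σwᵢ|y−yᵢ|, so x and y are optimised independently as 1-D weighted medians.
Total weight W = 310; half = 155.
x-coordinate, sorted with cumulative weight:
  x=0 (Ashton, w=40) cum 40
  x=2 (Elwood, w=20) cum 60
  x=2 (Granby, w=90) cum 150
  x=4 (Calder, w=30) cum 180  ← median
  x=5 (Brookfield, w=30) cum 210
  x=5 (Fenton, w=60) cum 270
  x=6 (Denby, w=40) cum 310
⇒ x* = 4
y-coordinate, sorted with cumulative weight:
  y=2 (Ashton, w=40) cum 40
  y=3 (Calder, w=30) cum 70
  y=4 (Denby, w=40) cum 110
  y=4 (Fenton, w=60) cum 170  ← median
  y=7 (Elwood, w=20) cum 190
  y=8 (Brookfield, w=30) cum 220
  y=10 (Granby, w=90) cum 310
⇒ y* = 4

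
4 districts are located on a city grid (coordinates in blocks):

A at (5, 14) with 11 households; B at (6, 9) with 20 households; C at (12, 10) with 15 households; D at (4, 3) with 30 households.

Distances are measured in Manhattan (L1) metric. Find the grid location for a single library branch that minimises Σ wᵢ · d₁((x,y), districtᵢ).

Manhattan distance separates: Σwᵢ(|x−xᵢ|+|y−yᵢ|) = Σwᵢ|x−xᵢ| + Σwᵢ|y−yᵢ|, so x and y are optimised independently as 1-D weighted medians.
Total weight W = 76; half = 38.
x-coordinate, sorted with cumulative weight:
  x=4 (D, w=30) cum 30
  x=5 (A, w=11) cum 41  ← median
  x=6 (B, w=20) cum 61
  x=12 (C, w=15) cum 76
⇒ x* = 5
y-coordinate, sorted with cumulative weight:
  y=3 (D, w=30) cum 30
  y=9 (B, w=20) cum 50  ← median
  y=10 (C, w=15) cum 65
  y=14 (A, w=11) cum 76
⇒ y* = 9

(5, 9)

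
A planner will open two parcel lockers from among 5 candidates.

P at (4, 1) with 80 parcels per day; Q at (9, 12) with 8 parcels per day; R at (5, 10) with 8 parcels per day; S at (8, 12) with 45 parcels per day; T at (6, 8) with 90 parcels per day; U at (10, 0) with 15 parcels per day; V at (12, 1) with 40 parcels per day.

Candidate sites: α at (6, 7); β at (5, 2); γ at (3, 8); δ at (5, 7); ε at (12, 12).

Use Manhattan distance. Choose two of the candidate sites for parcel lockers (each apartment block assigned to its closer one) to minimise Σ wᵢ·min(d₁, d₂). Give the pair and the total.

Evaluate every pair (each demand assigned to the nearer of the two):
  {α, β}: total = 1086
  {β, δ}: total = 1221
  {β, γ}: total = 1372
  {β, ε}: total = 1483
  {α, ε}: total = 1571
  {δ, ε}: total = 1588
  {α, δ}: total = 1698
  {α, γ}: total = 1786
  {γ, ε}: total = 1796
  {γ, δ}: total = 1896
Best pair: {α, β} with total 1086.

{α, β}, total 1086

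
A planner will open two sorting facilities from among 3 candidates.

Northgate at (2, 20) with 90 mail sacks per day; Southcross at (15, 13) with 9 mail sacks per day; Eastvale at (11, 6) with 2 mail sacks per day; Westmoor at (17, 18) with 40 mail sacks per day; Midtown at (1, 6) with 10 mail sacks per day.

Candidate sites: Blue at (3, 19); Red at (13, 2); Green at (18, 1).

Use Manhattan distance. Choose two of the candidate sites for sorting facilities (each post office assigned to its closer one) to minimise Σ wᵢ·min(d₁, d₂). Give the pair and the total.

Evaluate every pair (each demand assigned to the nearer of the two):
  {Blue, Red}: total = 1059
  {Blue, Green}: total = 1089
  {Red, Green}: total = 3619
Best pair: {Blue, Red} with total 1059.

{Blue, Red}, total 1059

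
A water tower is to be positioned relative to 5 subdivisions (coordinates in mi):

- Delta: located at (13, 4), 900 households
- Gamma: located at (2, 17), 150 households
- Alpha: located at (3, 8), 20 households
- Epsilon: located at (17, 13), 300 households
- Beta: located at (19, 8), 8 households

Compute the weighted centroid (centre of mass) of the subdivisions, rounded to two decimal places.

The minimiser of Σwᵢ‖p−pᵢ‖² is the weighted centroid p* = (Σwᵢpᵢ)/(Σwᵢ).
Σwᵢ = 1378.
Σwᵢxᵢ = 900·13 + 150·2 + 20·3 + 300·17 + 8·19 = 17312.
Σwᵢyᵢ = 900·4 + 150·17 + 20·8 + 300·13 + 8·8 = 10274.
x* = 17312/1378 = 12.56, y* = 10274/1378 = 7.46.

(12.56, 7.46)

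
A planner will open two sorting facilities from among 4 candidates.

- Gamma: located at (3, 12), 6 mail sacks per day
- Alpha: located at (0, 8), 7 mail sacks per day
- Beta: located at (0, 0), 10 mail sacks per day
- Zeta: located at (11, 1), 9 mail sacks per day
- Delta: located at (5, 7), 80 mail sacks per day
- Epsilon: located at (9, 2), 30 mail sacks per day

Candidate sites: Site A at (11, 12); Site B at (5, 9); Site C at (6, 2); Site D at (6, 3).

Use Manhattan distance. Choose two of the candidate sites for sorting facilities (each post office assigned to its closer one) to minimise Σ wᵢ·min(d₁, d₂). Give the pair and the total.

{Site B, Site C}, total 456

Evaluate every pair (each demand assigned to the nearer of the two):
  {Site B, Site C}: total = 456
  {Site B, Site D}: total = 505
  {Site C, Site D}: total = 773
  {Site A, Site D}: total = 798
  {Site A, Site B}: total = 801
  {Site A, Site C}: total = 836
Best pair: {Site B, Site C} with total 456.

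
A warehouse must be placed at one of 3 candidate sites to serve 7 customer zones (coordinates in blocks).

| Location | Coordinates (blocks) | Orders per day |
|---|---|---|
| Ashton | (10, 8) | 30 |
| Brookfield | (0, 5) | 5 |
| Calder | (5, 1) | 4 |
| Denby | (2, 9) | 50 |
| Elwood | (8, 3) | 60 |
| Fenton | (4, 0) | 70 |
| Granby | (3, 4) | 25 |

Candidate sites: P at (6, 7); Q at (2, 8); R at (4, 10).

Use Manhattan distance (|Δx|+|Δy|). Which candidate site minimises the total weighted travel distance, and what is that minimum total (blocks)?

P, total 1658 blocks

Total weighted distance at each candidate:
  P (6, 7): total = 1658
  Q (2, 8): total = 1840
  R (4, 10): total = 2010
Minimum is at P with total 1658 blocks.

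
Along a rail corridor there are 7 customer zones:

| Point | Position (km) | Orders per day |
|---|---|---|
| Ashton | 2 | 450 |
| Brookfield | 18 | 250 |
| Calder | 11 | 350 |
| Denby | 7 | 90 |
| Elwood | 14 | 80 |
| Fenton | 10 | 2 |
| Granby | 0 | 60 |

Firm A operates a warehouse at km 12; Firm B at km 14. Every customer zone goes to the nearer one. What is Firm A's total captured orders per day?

The indifferent point is the midpoint (12+14)/2 = 13; customer zones left of it (closer to Firm A at 12) go to Firm A, those right go to Firm B.
  Granby at 0 (w=60) → Firm A
  Ashton at 2 (w=450) → Firm A
  Denby at 7 (w=90) → Firm A
  Fenton at 10 (w=2) → Firm A
  Calder at 11 (w=350) → Firm A
  Elwood at 14 (w=80) → Firm B
  Brookfield at 18 (w=250) → Firm B
Firm A captures 952; Firm B captures 330.

952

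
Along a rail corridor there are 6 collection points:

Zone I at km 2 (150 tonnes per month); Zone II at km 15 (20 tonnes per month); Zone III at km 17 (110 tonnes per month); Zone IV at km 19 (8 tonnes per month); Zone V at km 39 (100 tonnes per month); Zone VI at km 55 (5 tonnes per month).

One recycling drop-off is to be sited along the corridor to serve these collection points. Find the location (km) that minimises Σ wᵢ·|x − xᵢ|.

For a sum of weighted absolute distances on a line, the optimum is the weighted median (not the mean). Total weight W = 393; half-weight = 196.5.
Sort by position and accumulate weight:
  km 2 (Zone I, w=150) → cum 150
  km 15 (Zone II, w=20) → cum 170
  km 17 (Zone III, w=110) → cum 280  ≥ 196.5 → median here
  km 19 (Zone IV, w=8) → cum 288
  km 39 (Zone V, w=100) → cum 388
  km 55 (Zone VI, w=5) → cum 393
Optimal location: km 17.

x = 17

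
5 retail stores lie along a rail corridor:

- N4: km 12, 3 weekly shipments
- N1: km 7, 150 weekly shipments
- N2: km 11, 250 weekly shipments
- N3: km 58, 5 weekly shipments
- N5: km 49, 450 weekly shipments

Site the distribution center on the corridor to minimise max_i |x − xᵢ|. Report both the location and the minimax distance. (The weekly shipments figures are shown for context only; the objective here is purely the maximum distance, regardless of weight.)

The 1-center on a line is the midpoint of the two extreme points: leftmost at 7, rightmost at 58.
Optimal location = (7 + 58)/2 = 32.5; maximum distance = (58 − 7)/2 = 25.5.

location 32.5, max distance 25.5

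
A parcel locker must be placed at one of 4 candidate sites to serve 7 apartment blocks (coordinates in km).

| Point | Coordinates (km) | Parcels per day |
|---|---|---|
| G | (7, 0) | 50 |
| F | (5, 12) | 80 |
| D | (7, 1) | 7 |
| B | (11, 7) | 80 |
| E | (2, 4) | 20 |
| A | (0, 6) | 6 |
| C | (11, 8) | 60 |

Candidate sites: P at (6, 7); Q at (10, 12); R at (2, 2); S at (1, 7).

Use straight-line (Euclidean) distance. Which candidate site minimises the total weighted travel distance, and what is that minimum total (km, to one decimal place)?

P, total 1646.5 km

Total weighted distance at each candidate:
  P (6, 7): total = 1646.5
  Q (10, 12): total = 2049.8
  R (2, 2): total = 2679.7
  S (1, 7): total = 2507.3
Minimum is at P with total 1646.5 km.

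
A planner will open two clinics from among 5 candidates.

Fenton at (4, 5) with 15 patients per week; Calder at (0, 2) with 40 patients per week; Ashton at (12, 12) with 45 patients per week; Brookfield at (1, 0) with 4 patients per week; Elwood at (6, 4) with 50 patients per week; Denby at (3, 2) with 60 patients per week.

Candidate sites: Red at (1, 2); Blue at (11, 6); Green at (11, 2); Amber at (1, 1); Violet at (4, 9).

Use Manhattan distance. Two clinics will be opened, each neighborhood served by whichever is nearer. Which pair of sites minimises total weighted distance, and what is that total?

{Red, Blue}, total 923

Evaluate every pair (each demand assigned to the nearer of the two):
  {Red, Blue}: total = 923
  {Blue, Amber}: total = 1034
  {Red, Violet}: total = 1073
  {Red, Green}: total = 1103
  {Amber, Violet}: total = 1169
  {Green, Amber}: total = 1214
  {Red, Amber}: total = 1549
  {Blue, Violet}: total = 1693
  {Blue, Green}: total = 1753
  {Green, Violet}: total = 1873
Best pair: {Red, Blue} with total 923.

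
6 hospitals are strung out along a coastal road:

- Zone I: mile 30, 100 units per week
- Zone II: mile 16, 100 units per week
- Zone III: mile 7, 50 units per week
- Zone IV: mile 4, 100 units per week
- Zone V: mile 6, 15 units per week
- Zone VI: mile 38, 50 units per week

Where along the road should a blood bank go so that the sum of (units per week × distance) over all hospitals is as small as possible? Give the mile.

x = 16

For a sum of weighted absolute distances on a line, the optimum is the weighted median (not the mean). Total weight W = 415; half-weight = 207.5.
Sort by position and accumulate weight:
  mile 4 (Zone IV, w=100) → cum 100
  mile 6 (Zone V, w=15) → cum 115
  mile 7 (Zone III, w=50) → cum 165
  mile 16 (Zone II, w=100) → cum 265  ≥ 207.5 → median here
  mile 30 (Zone I, w=100) → cum 365
  mile 38 (Zone VI, w=50) → cum 415
Optimal location: mile 16.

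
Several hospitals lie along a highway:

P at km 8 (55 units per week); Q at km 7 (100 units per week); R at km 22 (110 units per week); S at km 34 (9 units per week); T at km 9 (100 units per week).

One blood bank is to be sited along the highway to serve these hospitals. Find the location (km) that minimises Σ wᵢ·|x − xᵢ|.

For a sum of weighted absolute distances on a line, the optimum is the weighted median (not the mean). Total weight W = 374; half-weight = 187.
Sort by position and accumulate weight:
  km 7 (Q, w=100) → cum 100
  km 8 (P, w=55) → cum 155
  km 9 (T, w=100) → cum 255  ≥ 187 → median here
  km 22 (R, w=110) → cum 365
  km 34 (S, w=9) → cum 374
Optimal location: km 9.

x = 9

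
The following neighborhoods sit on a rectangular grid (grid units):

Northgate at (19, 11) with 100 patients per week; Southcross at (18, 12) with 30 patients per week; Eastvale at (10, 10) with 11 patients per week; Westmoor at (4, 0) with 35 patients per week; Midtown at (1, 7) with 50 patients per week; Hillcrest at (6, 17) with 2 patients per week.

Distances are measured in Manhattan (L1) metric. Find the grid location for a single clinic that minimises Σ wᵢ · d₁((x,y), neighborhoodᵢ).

(18, 11)

Manhattan distance separates: Σwᵢ(|x−xᵢ|+|y−yᵢ|) = Σwᵢ|x−xᵢ| + Σwᵢ|y−yᵢ|, so x and y are optimised independently as 1-D weighted medians.
Total weight W = 228; half = 114.
x-coordinate, sorted with cumulative weight:
  x=1 (Midtown, w=50) cum 50
  x=4 (Westmoor, w=35) cum 85
  x=6 (Hillcrest, w=2) cum 87
  x=10 (Eastvale, w=11) cum 98
  x=18 (Southcross, w=30) cum 128  ← median
  x=19 (Northgate, w=100) cum 228
⇒ x* = 18
y-coordinate, sorted with cumulative weight:
  y=0 (Westmoor, w=35) cum 35
  y=7 (Midtown, w=50) cum 85
  y=10 (Eastvale, w=11) cum 96
  y=11 (Northgate, w=100) cum 196  ← median
  y=12 (Southcross, w=30) cum 226
  y=17 (Hillcrest, w=2) cum 228
⇒ y* = 11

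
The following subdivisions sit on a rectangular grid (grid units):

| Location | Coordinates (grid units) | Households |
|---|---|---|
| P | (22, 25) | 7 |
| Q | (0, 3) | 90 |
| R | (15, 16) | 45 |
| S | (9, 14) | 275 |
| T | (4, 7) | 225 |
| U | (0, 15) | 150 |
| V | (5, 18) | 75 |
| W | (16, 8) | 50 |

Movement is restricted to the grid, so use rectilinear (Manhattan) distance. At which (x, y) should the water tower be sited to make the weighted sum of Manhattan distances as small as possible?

(4, 14)

Manhattan distance separates: Σwᵢ(|x−xᵢ|+|y−yᵢ|) = Σwᵢ|x−xᵢ| + Σwᵢ|y−yᵢ|, so x and y are optimised independently as 1-D weighted medians.
Total weight W = 917; half = 458.5.
x-coordinate, sorted with cumulative weight:
  x=0 (Q, w=90) cum 90
  x=0 (U, w=150) cum 240
  x=4 (T, w=225) cum 465  ← median
  x=5 (V, w=75) cum 540
  x=9 (S, w=275) cum 815
  x=15 (R, w=45) cum 860
  x=16 (W, w=50) cum 910
  x=22 (P, w=7) cum 917
⇒ x* = 4
y-coordinate, sorted with cumulative weight:
  y=3 (Q, w=90) cum 90
  y=7 (T, w=225) cum 315
  y=8 (W, w=50) cum 365
  y=14 (S, w=275) cum 640  ← median
  y=15 (U, w=150) cum 790
  y=16 (R, w=45) cum 835
  y=18 (V, w=75) cum 910
  y=25 (P, w=7) cum 917
⇒ y* = 14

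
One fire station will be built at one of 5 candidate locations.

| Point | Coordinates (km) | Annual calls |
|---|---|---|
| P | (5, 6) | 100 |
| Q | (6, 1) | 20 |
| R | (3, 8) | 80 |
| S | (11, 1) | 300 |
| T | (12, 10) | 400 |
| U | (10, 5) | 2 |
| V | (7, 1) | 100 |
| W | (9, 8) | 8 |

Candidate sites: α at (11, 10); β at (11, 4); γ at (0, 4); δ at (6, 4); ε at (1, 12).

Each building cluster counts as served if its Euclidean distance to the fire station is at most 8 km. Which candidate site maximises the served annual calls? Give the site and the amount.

Coverage radius r = 8 km; a point is covered iff (Δx)²+(Δy)² ≤ 8² = 64.
  α (11, 10): covers {P, T, U, W} → 510
  β (11, 4): covers {P, Q, S, T, U, V, W} → 930
  γ (0, 4): covers {P, Q, R, V} → 300
  δ (6, 4): covers {P, Q, R, S, U, V, W} → 610
  ε (1, 12): covers {P, R} → 180
Maximum coverage at β: 930 annual calls.

β, covering 930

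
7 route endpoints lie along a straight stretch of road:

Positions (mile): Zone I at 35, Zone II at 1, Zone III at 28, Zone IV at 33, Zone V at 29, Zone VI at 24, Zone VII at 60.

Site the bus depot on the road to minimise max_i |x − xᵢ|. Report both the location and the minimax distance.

The 1-center on a line is the midpoint of the two extreme points: leftmost at 1, rightmost at 60.
Optimal location = (1 + 60)/2 = 30.5; maximum distance = (60 − 1)/2 = 29.5.

location 30.5, max distance 29.5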